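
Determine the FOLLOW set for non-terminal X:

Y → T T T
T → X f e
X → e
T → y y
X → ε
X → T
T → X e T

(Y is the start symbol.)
{ 'e', 'f' }

To compute FOLLOW(X), find every occurrence of X on a right-hand side N → α X β: add FIRST(β) \ {ε}, and if β is empty or nullable also add FOLLOW(N). Iterate to a fixed point.

In T → X f e: X is followed by f e, add FIRST(f e) \ {ε} = { 'f' }
In T → X e T: X is followed by e T, add FIRST(e T) \ {ε} = { 'e' }

Taking the union: FOLLOW(X) = { 'e', 'f' }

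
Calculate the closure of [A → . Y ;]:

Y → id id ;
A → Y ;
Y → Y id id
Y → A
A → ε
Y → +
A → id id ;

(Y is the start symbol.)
{ [A → . Y ;], [A → . id id ;], [A → .], [Y → . +], [Y → . A], [Y → . Y id id], [Y → . id id ;] }

Start with: [A → . Y ;]
  [A → . Y ;] has the dot before Y: add [Y → . id id ;], [Y → . Y id id], [Y → . A], [Y → . +]
  [Y → . A] has the dot before A: add [A → .], [A → . id id ;]
No further items can be added.

CLOSURE = { [A → . Y ;], [A → . id id ;], [A → .], [Y → . +], [Y → . A], [Y → . Y id id], [Y → . id id ;] }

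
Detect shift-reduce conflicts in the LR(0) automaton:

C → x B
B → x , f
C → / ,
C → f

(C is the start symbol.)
No shift-reduce conflicts

Augment with C' → C and build the canonical LR(0) collection (I0 = CLOSURE({[C' → . C]}), then GOTO on every symbol after a dot until no new states appear). It has 10 states:
  I0: { [C → . / ,], [C → . f], [C → . x B], [C' → . C] }  — shift
  I1: { [C → / . ,] }  — shift
  I2: { [C' → C .] }  — accept
  I3: { [C → f .] }  — reduce
  I4: { [B → . x , f], [C → x . B] }  — shift
  I5: { [C → x B .] }  — reduce
  I6: { [B → x . , f] }  — shift
  I7: { [B → x , . f] }  — shift
  I8: { [B → x , f .] }  — reduce
  I9: { [C → / , .] }  — reduce

No state contains both a complete item and a shift item.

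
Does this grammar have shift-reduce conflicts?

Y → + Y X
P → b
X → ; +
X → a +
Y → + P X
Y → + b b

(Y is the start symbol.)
Yes — I5: [P → b .] vs [Y → + b . b]

A shift-reduce conflict occurs when an LR(0) state has both:
  - a complete (reduce) item [A → α .] (dot at the end), and
  - a shift item [B → β . c γ] (dot before a terminal).

Augment with Y' → Y and build the canonical LR(0) collection (I0 = CLOSURE({[Y' → . Y]}), then GOTO on every symbol after a dot until no new states appear). It has 13 states:
  I0: { [Y → . + P X], [Y → . + Y X], [Y → . + b b], [Y' → . Y] }  — shift
  I1: { [P → . b], [Y → + . P X], [Y → + . Y X], [Y → + . b b], [Y → . + P X], [Y → . + Y X], [Y → . + b b] }  — shift
  I2: { [Y' → Y .] }  — accept
  I3: { [X → . ; +], [X → . a +], [Y → + P . X] }  — shift
  I4: { [X → . ; +], [X → . a +], [Y → + Y . X] }  — shift
  I5: { [P → b .], [Y → + b . b] }  — shift, reduce
  I6: { [Y → + b b .] }  — reduce
  I7: { [X → ; . +] }  — shift
  I8: { [Y → + Y X .] }  — reduce
  I9: { [X → a . +] }  — shift
  I10: { [X → a + .] }  — reduce
  I11: { [X → ; + .] }  — reduce
  I12: { [Y → + P X .] }  — reduce

I5 contains reduce item [P → b .] and shift item [Y → + b . b] — shift-reduce conflict.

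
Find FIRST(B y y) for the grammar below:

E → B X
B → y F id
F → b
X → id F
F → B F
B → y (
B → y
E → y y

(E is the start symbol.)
{ 'y' }

FIRST sets of the non-terminals involved (from the grammar, by fixed-point iteration):
  FIRST(B) = { 'y' }

To compute FIRST(B y y), process the symbols left to right:
Symbol B is a non-terminal. Add FIRST(B) \ {ε} = { 'y' }
B is not nullable (ε ∉ FIRST(B)), so stop here.
FIRST(B y y) = { 'y' }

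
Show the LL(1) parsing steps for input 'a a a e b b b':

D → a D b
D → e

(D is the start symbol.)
Stack is shown with the top on the left.

Stack        Input            Action
------------------------------------
D $          a a a e b b b $  output D → a D b
a D b $      a a a e b b b $  match 'a'
D b $        a a e b b b $    output D → a D b
a D b b $    a a e b b b $    match 'a'
D b b $      a e b b b $      output D → a D b
a D b b b $  a e b b b $      match 'a'
D b b b $    e b b b $        output D → e
e b b b $    e b b b $        match 'e'
b b b $      b b b $          match 'b'
b b $        b b $            match 'b'
b $          b $              match 'b'
$            $                accept

The string is accepted.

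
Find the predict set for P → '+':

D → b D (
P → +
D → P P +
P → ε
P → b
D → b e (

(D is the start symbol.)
PREDICT(P → '+') = (FIRST(RHS) \ {ε}) ∪ (FOLLOW(P) if ε ∈ FIRST(RHS), i.e. RHS ⇒* ε)
FIRST('+') = { '+' }
ε ∉ FIRST('+'), so FOLLOW(P) is not added.
PREDICT(P → '+') = { '+' }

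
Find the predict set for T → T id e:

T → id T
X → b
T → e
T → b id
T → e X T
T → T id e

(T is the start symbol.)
PREDICT(T → T id e) = (FIRST(RHS) \ {ε}) ∪ (FOLLOW(T) if ε ∈ FIRST(RHS), i.e. RHS ⇒* ε)
FIRST(T) = { 'b', 'e', 'id' }
FIRST(T id e) = { 'b', 'e', 'id' }
ε ∉ FIRST(T id e), so FOLLOW(T) is not added.
PREDICT(T → T id e) = { 'b', 'e', 'id' }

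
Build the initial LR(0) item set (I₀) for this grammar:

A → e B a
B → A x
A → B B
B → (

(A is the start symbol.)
{ [A → . B B], [A → . e B a], [A' → . A], [B → . (], [B → . A x] }

First, augment the grammar with A' → A
I₀ = CLOSURE({ [A' → . A] }):
  [A' → . A] has the dot before A: add [A → . e B a], [A → . B B]
  [A → . B B] has the dot before B: add [B → . A x], [B → . (]
No further items can be added.

I₀ = { [A → . B B], [A → . e B a], [A' → . A], [B → . (], [B → . A x] }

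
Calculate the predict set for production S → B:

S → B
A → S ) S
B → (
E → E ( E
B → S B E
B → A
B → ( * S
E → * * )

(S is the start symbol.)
{ '(' }

PREDICT(S → B) = (FIRST(RHS) \ {ε}) ∪ (FOLLOW(S) if ε ∈ FIRST(RHS), i.e. RHS ⇒* ε)
FIRST(B) = { '(' }
FIRST(B) = { '(' }
ε ∉ FIRST(B), so FOLLOW(S) is not added.
PREDICT(S → B) = { '(' }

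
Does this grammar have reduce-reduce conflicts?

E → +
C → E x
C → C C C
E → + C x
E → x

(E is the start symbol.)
Augment with E' → E and build the canonical LR(0) collection (I0 = CLOSURE({[E' → . E]}), then GOTO on every symbol after a dot until no new states appear). It has 10 states:
  I0: { [E → . + C x], [E → . +], [E → . x], [E' → . E] }  — shift
  I1: { [C → . C C C], [C → . E x], [E → + . C x], [E → + .], [E → . + C x], [E → . +], [E → . x] }  — shift, reduce
  I2: { [E' → E .] }  — accept
  I3: { [E → x .] }  — reduce
  I4: { [C → . C C C], [C → . E x], [C → C . C C], [E → + C . x], [E → . + C x], [E → . +], [E → . x] }  — shift
  I5: { [C → E . x] }  — shift
  I6: { [C → E x .] }  — reduce
  I7: { [C → . C C C], [C → . E x], [C → C . C C], [C → C C . C], [E → . + C x], [E → . +], [E → . x] }  — shift
  I8: { [E → + C x .], [E → x .] }  — 2 reduces
  I9: { [C → . C C C], [C → . E x], [C → C . C C], [C → C C . C], [C → C C C .], [E → . + C x], [E → . +], [E → . x] }  — shift, reduce

I8 contains complete items [E → + C x .], [E → x .] — reduce-reduce conflict.

Answer: Yes — I8: [E → + C x .] vs [E → x .]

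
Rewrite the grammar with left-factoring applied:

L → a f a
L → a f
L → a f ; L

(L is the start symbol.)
L → a f L'
L' → a
L' → ε
L' → ; L

Left-factoring transforms A → αβ₁ | αβ₂ into A → αA' and A' → β₁ | β₂
(α is the longest common prefix among the alternatives). Repeat until
no nonterminal has two alternatives with a common prefix.

Round 1: L has alternatives sharing prefix 'a f'. Introduce L': L → a f L'
  Add: L' → a
  Add: L' → ε
  Add: L' → ; L

No remaining common prefixes — done.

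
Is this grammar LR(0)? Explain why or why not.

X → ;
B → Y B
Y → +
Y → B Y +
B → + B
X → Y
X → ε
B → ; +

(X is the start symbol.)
A grammar is LR(0) if no state in the canonical LR(0) collection has:
  - both a shift item (dot before a terminal) and a complete item (shift-reduce conflict), or
  - two or more complete items (reduce-reduce conflict; the accept item [X' → X .] counts as a complete item here).

Augment with X' → X and build the canonical LR(0) collection (I0 = CLOSURE({[X' → . X]}), then GOTO on every symbol after a dot until no new states appear). It has 13 states:
  I0: { [B → . + B], [B → . ; +], [B → . Y B], [X → . ;], [X → . Y], [X → .], [X' → . X], [Y → . +], [Y → . B Y +] }  — shift, reduce
  I1: { [B → + . B], [B → . + B], [B → . ; +], [B → . Y B], [Y → + .], [Y → . +], [Y → . B Y +] }  — shift, reduce
  I2: { [B → ; . +], [X → ; .] }  — shift, reduce
  I3: { [B → . + B], [B → . ; +], [B → . Y B], [Y → . +], [Y → . B Y +], [Y → B . Y +] }  — shift
  I4: { [X' → X .] }  — accept
  I5: { [B → . + B], [B → . ; +], [B → . Y B], [B → Y . B], [X → Y .], [Y → . +], [Y → . B Y +] }  — shift, reduce
  I6: { [B → ; . +] }  — shift
  I7: { [B → . + B], [B → . ; +], [B → . Y B], [B → Y B .], [Y → . +], [Y → . B Y +], [Y → B . Y +] }  — shift, reduce
  I8: { [B → . + B], [B → . ; +], [B → . Y B], [B → Y . B], [Y → . +], [Y → . B Y +] }  — shift
  I9: { [B → . + B], [B → . ; +], [B → . Y B], [B → Y . B], [Y → . +], [Y → . B Y +], [Y → B Y . +] }  — shift
  I10: { [B → + . B], [B → . + B], [B → . ; +], [B → . Y B], [Y → + .], [Y → . +], [Y → . B Y +], [Y → B Y + .] }  — shift, 2 reduces
  I11: { [B → + B .], [B → . + B], [B → . ; +], [B → . Y B], [Y → . +], [Y → . B Y +], [Y → B . Y +] }  — shift, reduce
  I12: { [B → ; + .] }  — reduce

Conflict in state I0:
  Shift-reduce conflict between [X → .] and [B → . + B]
So the grammar is NOT LR(0).

Answer: No. Shift-reduce conflict between [X → .] and [B → . + B]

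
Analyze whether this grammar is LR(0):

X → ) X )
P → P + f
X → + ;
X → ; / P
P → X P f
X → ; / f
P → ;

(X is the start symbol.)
Augment with X' → X and build the canonical LR(0) collection (I0 = CLOSURE({[X' → . X]}), then GOTO on every symbol after a dot until no new states appear). It has 17 states:
  I0: { [X → . ) X )], [X → . + ;], [X → . ; / P], [X → . ; / f], [X' → . X] }  — shift
  I1: { [X → ) . X )], [X → . ) X )], [X → . + ;], [X → . ; / P], [X → . ; / f] }  — shift
  I2: { [X → + . ;] }  — shift
  I3: { [X → ; . / P], [X → ; . / f] }  — shift
  I4: { [X' → X .] }  — accept
  I5: { [P → . ;], [P → . P + f], [P → . X P f], [X → . ) X )], [X → . + ;], [X → . ; / P], [X → . ; / f], [X → ; / . P], [X → ; / . f] }  — shift
  I6: { [P → ; .], [X → ; . / P], [X → ; . / f] }  — shift, reduce
  I7: { [P → P . + f], [X → ; / P .] }  — shift, reduce
  I8: { [P → . ;], [P → . P + f], [P → . X P f], [P → X . P f], [X → . ) X )], [X → . + ;], [X → . ; / P], [X → . ; / f] }  — shift
  I9: { [X → ; / f .] }  — reduce
  I10: { [P → P . + f], [P → X P . f] }  — shift
  I11: { [P → P + . f] }  — shift
  I12: { [P → X P f .] }  — reduce
  I13: { [P → P + f .] }  — reduce
  I14: { [X → + ; .] }  — reduce
  I15: { [X → ) X . )] }  — shift
  I16: { [X → ) X ) .] }  — reduce

Conflict in state I6:
  Shift-reduce conflict between [P → ; .] and [X → ; . / P]
So the grammar is NOT LR(0).

Answer: No. Shift-reduce conflict between [P → ; .] and [X → ; . / P]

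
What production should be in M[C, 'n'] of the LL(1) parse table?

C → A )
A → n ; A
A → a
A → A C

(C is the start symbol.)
To find M[C, 'n'], we find productions for C where 'n' is in the predict set (PREDICT(N → α) = (FIRST(α) \ {ε}) ∪ (FOLLOW(N) if α ⇒* ε)).

Relevant sets:
  FIRST(A) = { 'a', 'n' }

C → A ): PREDICT = { 'a', 'n' }
  'n' is in predict set, so this production goes in M[C, 'n']

M[C, 'n'] = C → A )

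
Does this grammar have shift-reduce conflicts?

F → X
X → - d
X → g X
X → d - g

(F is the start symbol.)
No shift-reduce conflicts

A shift-reduce conflict occurs when an LR(0) state has both:
  - a complete (reduce) item [A → α .] (dot at the end), and
  - a shift item [B → β . c γ] (dot before a terminal).

Augment with F' → F and build the canonical LR(0) collection (I0 = CLOSURE({[F' → . F]}), then GOTO on every symbol after a dot until no new states appear). It has 10 states:
  I0: { [F → . X], [F' → . F], [X → . - d], [X → . d - g], [X → . g X] }  — shift
  I1: { [X → - . d] }  — shift
  I2: { [F' → F .] }  — accept
  I3: { [F → X .] }  — reduce
  I4: { [X → d . - g] }  — shift
  I5: { [X → . - d], [X → . d - g], [X → . g X], [X → g . X] }  — shift
  I6: { [X → g X .] }  — reduce
  I7: { [X → d - . g] }  — shift
  I8: { [X → d - g .] }  — reduce
  I9: { [X → - d .] }  — reduce

No state contains both a complete item and a shift item.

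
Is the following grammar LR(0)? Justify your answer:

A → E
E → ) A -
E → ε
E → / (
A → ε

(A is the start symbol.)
No. Shift-reduce conflict between [A → .] and [E → . ) A -]

Augment with A' → A and build the canonical LR(0) collection (I0 = CLOSURE({[A' → . A]}), then GOTO on every symbol after a dot until no new states appear). It has 8 states:
  I0: { [A → . E], [A → .], [A' → . A], [E → . ) A -], [E → . / (], [E → .] }  — shift, 2 reduces
  I1: { [A → . E], [A → .], [E → ) . A -], [E → . ) A -], [E → . / (], [E → .] }  — shift, 2 reduces
  I2: { [E → / . (] }  — shift
  I3: { [A' → A .] }  — accept
  I4: { [A → E .] }  — reduce
  I5: { [E → / ( .] }  — reduce
  I6: { [E → ) A . -] }  — shift
  I7: { [E → ) A - .] }  — reduce

Conflict in state I0:
  Shift-reduce conflict between [A → .] and [E → . ) A -]
So the grammar is NOT LR(0).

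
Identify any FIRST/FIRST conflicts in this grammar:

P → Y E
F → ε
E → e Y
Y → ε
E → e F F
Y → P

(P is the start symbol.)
A FIRST/FIRST conflict occurs when two productions N → α and N → β for the same non-terminal have FIRST(α) ∩ FIRST(β) ≠ ∅ (with ε ∈ FIRST of a nullable right-hand side, so two nullable alternatives also conflict).

FIRST sets of the non-terminals at (or reachable through a nullable prefix from) the front of some alternative:
  FIRST(P) = { 'e' }

Productions for E:
  E → e Y: FIRST = { 'e' }
  E → e F F: FIRST = { 'e' }
Productions for Y:
  Y → ε: FIRST = { ε }
  Y → P: FIRST = { 'e' }
P, F have only one production, so no FIRST/FIRST conflict is possible there.

Conflict for E: E → e Y and E → e F F
  Overlap: { 'e' }

Answer: Yes. E → e Y / E → e F F on { 'e' }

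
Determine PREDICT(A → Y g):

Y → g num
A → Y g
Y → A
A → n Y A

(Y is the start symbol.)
{ 'g', 'n' }

PREDICT(A → Y g) = (FIRST(RHS) \ {ε}) ∪ (FOLLOW(A) if ε ∈ FIRST(RHS), i.e. RHS ⇒* ε)
FIRST(Y) = { 'g', 'n' }
FIRST(Y g) = { 'g', 'n' }
ε ∉ FIRST(Y g), so FOLLOW(A) is not added.
PREDICT(A → Y g) = { 'g', 'n' }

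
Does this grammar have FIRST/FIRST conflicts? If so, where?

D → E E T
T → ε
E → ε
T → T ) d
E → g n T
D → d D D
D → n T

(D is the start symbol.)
No FIRST/FIRST conflicts.

FIRST sets of the non-terminals at (or reachable through a nullable prefix from) the front of some alternative:
  FIRST(E) = { 'g', ε }
  FIRST(T) = { ')', ε }

Productions for D:
  D → E E T: FIRST = { ')', 'g', ε }
  D → d D D: FIRST = { 'd' }
  D → n T: FIRST = { 'n' }
Productions for T:
  T → ε: FIRST = { ε }
  T → T ) d: FIRST = { ')' }
Productions for E:
  E → ε: FIRST = { ε }
  E → g n T: FIRST = { 'g' }

All alternatives of each non-terminal have pairwise disjoint FIRST sets.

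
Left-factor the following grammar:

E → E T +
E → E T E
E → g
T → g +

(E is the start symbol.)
E → E T E'
E' → +
E' → E
E → g
T → g +

Left-factoring transforms A → αβ₁ | αβ₂ into A → αA' and A' → β₁ | β₂
(α is the longest common prefix among the alternatives). Repeat until
no nonterminal has two alternatives with a common prefix.

Round 1: E has alternatives sharing prefix 'E T'. Introduce E': E → E T E'
  Add: E' → +
  Add: E' → E

No remaining common prefixes — done.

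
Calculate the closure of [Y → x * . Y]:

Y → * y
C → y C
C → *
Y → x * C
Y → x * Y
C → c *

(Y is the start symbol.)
To compute CLOSURE, for each item [A → α.Bβ] where B is a non-terminal, add [B → .γ] for all productions B → γ; repeat for the newly added items until nothing changes.

Start with: [Y → x * . Y]
  [Y → x * . Y] has the dot before Y: add [Y → . * y], [Y → . x * C], [Y → . x * Y]
No further items can be added.

CLOSURE = { [Y → . * y], [Y → . x * C], [Y → . x * Y], [Y → x * . Y] }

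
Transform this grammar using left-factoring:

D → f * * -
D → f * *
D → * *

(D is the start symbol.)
Left-factoring transforms A → αβ₁ | αβ₂ into A → αA' and A' → β₁ | β₂
(α is the longest common prefix among the alternatives). Repeat until
no nonterminal has two alternatives with a common prefix.

Round 1: D has alternatives sharing prefix 'f * *'. Introduce D': D → f * * D'
  Add: D' → -
  Add: D' → ε

No remaining common prefixes — done.

Resulting grammar:
D → f * * D'
D' → -
D' → ε
D → * *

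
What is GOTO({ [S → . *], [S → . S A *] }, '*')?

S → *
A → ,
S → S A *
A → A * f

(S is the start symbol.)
GOTO(I, '*') = CLOSURE({ [A → αX.β] : [A → α.Xβ] ∈ I, X = '*' })

Items with dot before '*', with the dot advanced:
  [S → . *] → [S → * .]
Closure adds nothing (no advanced item has the dot before a non-terminal).

GOTO = { [S → * .] }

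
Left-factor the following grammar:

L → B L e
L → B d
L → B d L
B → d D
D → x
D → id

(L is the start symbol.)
L → B L'
L' → L e
L' → d L''
L'' → ε
L'' → L
B → d D
D → x
D → id

Left-factoring transforms A → αβ₁ | αβ₂ into A → αA' and A' → β₁ | β₂
(α is the longest common prefix among the alternatives). Repeat until
no nonterminal has two alternatives with a common prefix.

Round 1: L has alternatives sharing prefix 'B'. Introduce L': L → B L'
  Add: L' → L e
  Add: L' → d
  Add: L' → d L

Round 2: L' has alternatives sharing prefix 'd'. Introduce L'': L' → d L''
  Add: L'' → ε
  Add: L'' → L

No remaining common prefixes — done.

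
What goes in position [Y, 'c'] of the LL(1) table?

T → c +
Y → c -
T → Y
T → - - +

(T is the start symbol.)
Y → c -

To find M[Y, 'c'], we find productions for Y where 'c' is in the predict set (PREDICT(N → α) = (FIRST(α) \ {ε}) ∪ (FOLLOW(N) if α ⇒* ε)).

Y → c -: PREDICT = { 'c' }
  'c' is in predict set, so this production goes in M[Y, 'c']

M[Y, 'c'] = Y → c -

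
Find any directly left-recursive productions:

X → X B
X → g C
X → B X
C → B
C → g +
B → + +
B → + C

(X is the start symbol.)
Direct left recursion occurs when N → N α for some non-terminal N (the right-hand side begins with the left-hand side itself).

X → X B: LEFT RECURSIVE (starts with X)
X → g C: starts with g
X → B X: starts with B
C → B: starts with B
C → g +: starts with g
B → + +: starts with '+'
B → + C: starts with '+'

The grammar has direct left recursion on: X.

Answer: Yes, X is left-recursive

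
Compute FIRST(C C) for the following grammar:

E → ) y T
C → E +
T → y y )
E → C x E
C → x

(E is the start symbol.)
{ ')', 'x' }

FIRST sets of the non-terminals involved (from the grammar, by fixed-point iteration):
  FIRST(C) = { ')', 'x' }

To compute FIRST(C C), process the symbols left to right:
Symbol C is a non-terminal. Add FIRST(C) \ {ε} = { ')', 'x' }
C is not nullable (ε ∉ FIRST(C)), so stop here.
FIRST(C C) = { ')', 'x' }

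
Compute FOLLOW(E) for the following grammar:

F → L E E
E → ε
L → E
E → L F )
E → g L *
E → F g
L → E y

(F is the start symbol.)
To compute FOLLOW(E), find every occurrence of E on a right-hand side N → α E β: add FIRST(β) \ {ε}, and if β is empty or nullable also add FOLLOW(N). Iterate to a fixed point.

In F → L E E: E is followed by E, add FIRST(E) \ {ε} = { ')', 'g', 'y' }
  E is nullable, so also add FOLLOW(F)
In F → L E E: E is at the end, add FOLLOW(F)
In L → E: E is at the end, add FOLLOW(L)
In L → E y: E is followed by y, add FIRST(y) \ {ε} = { 'y' }

The FOLLOW sets referred to above (computed the same way, to a fixed point):
  FOLLOW(F) = { $, ')', 'g' }
  FOLLOW(L) = { $, ')', '*', 'g', 'y' }

Taking the union: FOLLOW(E) = { $, ')', '*', 'g', 'y' }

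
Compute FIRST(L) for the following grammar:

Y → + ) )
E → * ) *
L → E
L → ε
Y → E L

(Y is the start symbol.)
FIRST sets of the other non-terminals involved (by the same procedure, iterated to a fixed point):
  FIRST(E) = { '*' }

From L → E:
  - E is a non-terminal: add FIRST(E) \ {ε} = { '*' }
    E is not nullable, so stop
From L → ε:
  - ε-production, so ε ∈ FIRST(L)

Collecting: FIRST(L) = { '*', ε }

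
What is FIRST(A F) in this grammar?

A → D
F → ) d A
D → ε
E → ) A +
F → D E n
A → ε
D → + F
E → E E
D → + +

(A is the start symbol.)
{ ')', '+' }

FIRST sets of the non-terminals involved (from the grammar, by fixed-point iteration):
  FIRST(A) = { '+', ε }
  FIRST(F) = { ')', '+' }

To compute FIRST(A F), process the symbols left to right:
Symbol A is a non-terminal. Add FIRST(A) \ {ε} = { '+' }
A is nullable (ε ∈ FIRST(A)), continue to the next symbol.
Symbol F is a non-terminal. Add FIRST(F) \ {ε} = { ')', '+' }
F is not nullable (ε ∉ FIRST(F)), so stop here.
FIRST(A F) = { ')', '+' }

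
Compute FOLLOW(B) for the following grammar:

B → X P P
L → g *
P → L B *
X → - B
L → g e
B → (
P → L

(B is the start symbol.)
{ $, '*', 'g' }

B is the start symbol, so $ ∈ FOLLOW(B).
In P → L B *: B is followed by '*', add FIRST('*') \ {ε} = { '*' }
In X → - B: B is at the end, add FOLLOW(X)

The FOLLOW sets referred to above (computed the same way, to a fixed point):
  FOLLOW(X) = { 'g' }

Taking the union: FOLLOW(B) = { $, '*', 'g' }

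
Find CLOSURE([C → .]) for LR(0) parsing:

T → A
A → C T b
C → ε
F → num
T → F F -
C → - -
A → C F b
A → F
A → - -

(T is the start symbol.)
{ [C → .] }

To compute CLOSURE, for each item [A → α.Bβ] where B is a non-terminal, add [B → .γ] for all productions B → γ; repeat for the newly added items until nothing changes.

Start with: [C → .]
The dot is at the end, so nothing is added.

CLOSURE = { [C → .] }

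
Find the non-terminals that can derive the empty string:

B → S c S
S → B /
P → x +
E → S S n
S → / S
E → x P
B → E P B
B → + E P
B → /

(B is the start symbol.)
There are no ε-productions, so no non-terminal can derive ε.
No non-terminals are nullable.

Answer: None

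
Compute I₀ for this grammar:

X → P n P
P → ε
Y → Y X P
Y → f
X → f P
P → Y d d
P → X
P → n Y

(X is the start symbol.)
First, augment the grammar with X' → X
I₀ = CLOSURE({ [X' → . X] }):
  [X' → . X] has the dot before X: add [X → . P n P], [X → . f P]
  [X → . P n P] has the dot before P: add [P → .], [P → . Y d d], [P → . X], [P → . n Y]
  [P → . Y d d] has the dot before Y: add [Y → . Y X P], [Y → . f]
No further items can be added.

I₀ = { [P → . X], [P → . Y d d], [P → . n Y], [P → .], [X → . P n P], [X → . f P], [X' → . X], [Y → . Y X P], [Y → . f] }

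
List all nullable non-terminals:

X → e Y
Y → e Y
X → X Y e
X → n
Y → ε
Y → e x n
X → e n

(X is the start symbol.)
{ 'Y' }

A non-terminal is nullable if it can derive ε (the empty string): either it has an ε-production, or it has a production whose right-hand side consists entirely of nullable non-terminals.

ε-productions: Y → ε
So Y is immediately nullable.
No further non-terminal can be added: every production for the remaining non-terminals contains a terminal or a non-nullable non-terminal.
Nullable = { 'Y' }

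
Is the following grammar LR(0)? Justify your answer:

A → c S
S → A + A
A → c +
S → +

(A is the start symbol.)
No. Reduce-reduce conflict: [A → c + .] and [S → + .]

Augment with A' → A and build the canonical LR(0) collection (I0 = CLOSURE({[A' → . A]}), then GOTO on every symbol after a dot until no new states appear). It has 8 states:
  I0: { [A → . c +], [A → . c S], [A' → . A] }  — shift
  I1: { [A' → A .] }  — accept
  I2: { [A → . c +], [A → . c S], [A → c . +], [A → c . S], [S → . +], [S → . A + A] }  — shift
  I3: { [A → c + .], [S → + .] }  — 2 reduces
  I4: { [S → A . + A] }  — shift
  I5: { [A → c S .] }  — reduce
  I6: { [A → . c +], [A → . c S], [S → A + . A] }  — shift
  I7: { [S → A + A .] }  — reduce

Conflict in state I3:
  Reduce-reduce conflict: [A → c + .] and [S → + .]
So the grammar is NOT LR(0).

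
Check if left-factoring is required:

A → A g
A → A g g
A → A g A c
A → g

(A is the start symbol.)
Left-factoring is needed when two productions for the same non-terminal
share a common prefix on the right-hand side.

Productions for A:
  A → A g
  A → A g g
  A → A g A c
  A → g

Found common prefix 'A g' in productions for A

Answer: Yes, A has productions with common prefix 'A g'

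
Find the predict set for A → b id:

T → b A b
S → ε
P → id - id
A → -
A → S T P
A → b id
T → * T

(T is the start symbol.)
{ 'b' }

PREDICT(A → b id) = (FIRST(RHS) \ {ε}) ∪ (FOLLOW(A) if ε ∈ FIRST(RHS), i.e. RHS ⇒* ε)
FIRST(b id) = { 'b' }
ε ∉ FIRST(b id), so FOLLOW(A) is not added.
PREDICT(A → b id) = { 'b' }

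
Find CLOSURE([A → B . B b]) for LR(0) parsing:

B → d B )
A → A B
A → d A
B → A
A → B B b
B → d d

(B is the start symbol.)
{ [A → . A B], [A → . B B b], [A → . d A], [A → B . B b], [B → . A], [B → . d B )], [B → . d d] }

Start with: [A → B . B b]
  [A → B . B b] has the dot before B: add [B → . d B )], [B → . A], [B → . d d]
  [B → . A] has the dot before A: add [A → . A B], [A → . d A], [A → . B B b]
No further items can be added.

CLOSURE = { [A → . A B], [A → . B B b], [A → . d A], [A → B . B b], [B → . A], [B → . d B )], [B → . d d] }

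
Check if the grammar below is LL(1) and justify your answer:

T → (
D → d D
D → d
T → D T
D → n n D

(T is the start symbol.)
A grammar is LL(1) if for each non-terminal N with multiple productions, the predict sets of those productions are pairwise disjoint, where PREDICT(N → α) = (FIRST(α) \ {ε}) ∪ (FOLLOW(N) if α ⇒* ε).

Relevant sets:
  FIRST(D) = { 'd', 'n' }

For T:
  PREDICT(T → '(') = { '(' }
  PREDICT(T → D T) = { 'd', 'n' }
For D:
  PREDICT(D → d D) = { 'd' }
  PREDICT(D → d) = { 'd' }
  PREDICT(D → n n D) = { 'n' }

Conflict found: Predict set conflict for D: { 'd' }
The grammar is NOT LL(1).

Answer: No. Predict set conflict for D: { 'd' }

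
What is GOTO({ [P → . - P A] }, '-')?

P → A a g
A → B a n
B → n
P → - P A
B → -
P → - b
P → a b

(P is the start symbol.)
GOTO(I, '-') = CLOSURE({ [A → αX.β] : [A → α.Xβ] ∈ I, X = '-' })

Items with dot before '-', with the dot advanced:
  [P → . - P A] → [P → - . P A]
Closure of the advanced items:
  [P → - . P A] has the dot before P: add [P → . A a g], [P → . - P A], [P → . - b], [P → . a b]
  [P → . A a g] has the dot before A: add [A → . B a n]
  [A → . B a n] has the dot before B: add [B → . n], [B → . -]

GOTO = { [A → . B a n], [B → . -], [B → . n], [P → - . P A], [P → . - P A], [P → . - b], [P → . A a g], [P → . a b] }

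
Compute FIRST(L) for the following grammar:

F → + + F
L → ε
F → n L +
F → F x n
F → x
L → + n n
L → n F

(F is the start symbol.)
From L → ε:
  - ε-production, so ε ∈ FIRST(L)
From L → + n n:
  - '+' is a terminal: add '+' and stop
From L → n F:
  - n is a terminal: add 'n' and stop

Collecting: FIRST(L) = { '+', 'n', ε }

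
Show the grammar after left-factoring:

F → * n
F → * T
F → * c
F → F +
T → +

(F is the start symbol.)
Left-factoring transforms A → αβ₁ | αβ₂ into A → αA' and A' → β₁ | β₂
(α is the longest common prefix among the alternatives). Repeat until
no nonterminal has two alternatives with a common prefix.

Round 1: F has alternatives sharing prefix '*'. Introduce F': F → * F'
  Add: F' → n
  Add: F' → T
  Add: F' → c

No remaining common prefixes — done.

Resulting grammar:
F → * F'
F' → n
F' → T
F' → c
F → F +
T → +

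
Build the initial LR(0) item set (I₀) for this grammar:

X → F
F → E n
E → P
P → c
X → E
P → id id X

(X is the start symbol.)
{ [E → . P], [F → . E n], [P → . c], [P → . id id X], [X → . E], [X → . F], [X' → . X] }

First, augment the grammar with X' → X
I₀ = CLOSURE({ [X' → . X] }):
  [X' → . X] has the dot before X: add [X → . F], [X → . E]
  [X → . F] has the dot before F: add [F → . E n]
  [X → . E] has the dot before E: add [E → . P]
  [E → . P] has the dot before P: add [P → . c], [P → . id id X]
No further items can be added.

I₀ = { [E → . P], [F → . E n], [P → . c], [P → . id id X], [X → . E], [X → . F], [X' → . X] }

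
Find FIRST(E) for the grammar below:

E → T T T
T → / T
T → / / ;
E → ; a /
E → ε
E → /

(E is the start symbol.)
To compute FIRST(E), examine every production with E on the left-hand side, reading each right-hand side left to right until a non-nullable symbol is reached.

FIRST sets of the other non-terminals involved (by the same procedure, iterated to a fixed point):
  FIRST(T) = { '/' }

From E → T T T:
  - T is a non-terminal: add FIRST(T) \ {ε} = { '/' }
    T is not nullable, so stop
From E → ; a /:
  - ';' is a terminal: add ';' and stop
From E → ε:
  - ε-production, so ε ∈ FIRST(E)
From E → /:
  - '/' is a terminal: add '/' and stop

Collecting: FIRST(E) = { '/', ';', ε }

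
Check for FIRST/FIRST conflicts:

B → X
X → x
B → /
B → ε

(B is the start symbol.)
A FIRST/FIRST conflict occurs when two productions N → α and N → β for the same non-terminal have FIRST(α) ∩ FIRST(β) ≠ ∅ (with ε ∈ FIRST of a nullable right-hand side, so two nullable alternatives also conflict).

FIRST sets of the non-terminals at (or reachable through a nullable prefix from) the front of some alternative:
  FIRST(X) = { 'x' }

Productions for B:
  B → X: FIRST = { 'x' }
  B → /: FIRST = { '/' }
  B → ε: FIRST = { ε }
X has only one production, so no FIRST/FIRST conflict is possible there.

All alternatives of each non-terminal have pairwise disjoint FIRST sets.

Answer: No FIRST/FIRST conflicts.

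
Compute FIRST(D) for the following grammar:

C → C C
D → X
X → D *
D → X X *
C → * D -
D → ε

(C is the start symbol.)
FIRST sets of the other non-terminals involved (by the same procedure, iterated to a fixed point):
  FIRST(X) = { '*' }

From D → X:
  - X is a non-terminal: add FIRST(X) \ {ε} = { '*' }
    X is not nullable, so stop
From D → X X *:
  - X is a non-terminal: add FIRST(X) \ {ε} = { '*' }
    X is not nullable, so stop
From D → ε:
  - ε-production, so ε ∈ FIRST(D)

Collecting: FIRST(D) = { '*', ε }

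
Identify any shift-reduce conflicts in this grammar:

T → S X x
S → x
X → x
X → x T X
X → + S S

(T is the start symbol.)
A shift-reduce conflict occurs when an LR(0) state has both:
  - a complete (reduce) item [A → α .] (dot at the end), and
  - a shift item [B → β . c γ] (dot before a terminal).

Augment with T' → T and build the canonical LR(0) collection (I0 = CLOSURE({[T' → . T]}), then GOTO on every symbol after a dot until no new states appear). It has 12 states:
  I0: { [S → . x], [T → . S X x], [T' → . T] }  — shift
  I1: { [T → S . X x], [X → . + S S], [X → . x T X], [X → . x] }  — shift
  I2: { [T' → T .] }  — accept
  I3: { [S → x .] }  — reduce
  I4: { [S → . x], [X → + . S S] }  — shift
  I5: { [T → S X . x] }  — shift
  I6: { [S → . x], [T → . S X x], [X → x . T X], [X → x .] }  — shift, reduce
  I7: { [X → . + S S], [X → . x T X], [X → . x], [X → x T . X] }  — shift
  I8: { [X → x T X .] }  — reduce
  I9: { [T → S X x .] }  — reduce
  I10: { [S → . x], [X → + S . S] }  — shift
  I11: { [X → + S S .] }  — reduce

I6 contains reduce item [X → x .] and shift item [S → . x] — shift-reduce conflict.

Answer: Yes — I6: [X → x .] vs [S → . x]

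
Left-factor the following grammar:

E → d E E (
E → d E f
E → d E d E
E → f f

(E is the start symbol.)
Left-factoring transforms A → αβ₁ | αβ₂ into A → αA' and A' → β₁ | β₂
(α is the longest common prefix among the alternatives). Repeat until
no nonterminal has two alternatives with a common prefix.

Round 1: E has alternatives sharing prefix 'd E'. Introduce E': E → d E E'
  Add: E' → E (
  Add: E' → f
  Add: E' → d E

No remaining common prefixes — done.

Resulting grammar:
E → d E E'
E' → E (
E' → f
E' → d E
E → f f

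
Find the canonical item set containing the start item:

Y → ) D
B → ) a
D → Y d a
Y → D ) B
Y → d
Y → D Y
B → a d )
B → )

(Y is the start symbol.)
{ [D → . Y d a], [Y → . ) D], [Y → . D ) B], [Y → . D Y], [Y → . d], [Y' → . Y] }

First, augment the grammar with Y' → Y
I₀ = CLOSURE({ [Y' → . Y] }):
  [Y' → . Y] has the dot before Y: add [Y → . ) D], [Y → . D ) B], [Y → . d], [Y → . D Y]
  [Y → . D ) B] has the dot before D: add [D → . Y d a]
No further items can be added.

I₀ = { [D → . Y d a], [Y → . ) D], [Y → . D ) B], [Y → . D Y], [Y → . d], [Y' → . Y] }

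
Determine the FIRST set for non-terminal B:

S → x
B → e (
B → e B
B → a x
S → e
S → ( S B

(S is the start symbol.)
{ 'a', 'e' }

From B → e (:
  - e is a terminal: add 'e' and stop
From B → e B:
  - e is a terminal: add 'e' and stop
From B → a x:
  - a is a terminal: add 'a' and stop

Collecting: FIRST(B) = { 'a', 'e' }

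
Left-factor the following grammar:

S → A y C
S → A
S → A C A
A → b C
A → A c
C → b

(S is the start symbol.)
S → A S'
S' → y C
S' → ε
S' → C A
A → b C
A → A c
C → b

Left-factoring transforms A → αβ₁ | αβ₂ into A → αA' and A' → β₁ | β₂
(α is the longest common prefix among the alternatives). Repeat until
no nonterminal has two alternatives with a common prefix.

Round 1: S has alternatives sharing prefix 'A'. Introduce S': S → A S'
  Add: S' → y C
  Add: S' → ε
  Add: S' → C A

No remaining common prefixes — done.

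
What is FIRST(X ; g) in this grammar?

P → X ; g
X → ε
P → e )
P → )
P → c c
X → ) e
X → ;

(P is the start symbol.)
{ ')', ';' }

FIRST sets of the non-terminals involved (from the grammar, by fixed-point iteration):
  FIRST(X) = { ')', ';', ε }

To compute FIRST(X ; g), process the symbols left to right:
Symbol X is a non-terminal. Add FIRST(X) \ {ε} = { ')', ';' }
X is nullable (ε ∈ FIRST(X)), continue to the next symbol.
Symbol ; is a terminal. Add ';' and stop.
FIRST(X ; g) = { ')', ';' }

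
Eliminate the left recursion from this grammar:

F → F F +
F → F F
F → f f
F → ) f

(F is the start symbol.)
F → f f F'
F → ) f F'
F' → F + F'
F' → F F'
F' → ε

F is directly left-recursive. The standard transformation for
  A → A α₁ | ... | A α_m | β₁ | ... | β_n
is
  A  → β₁ A' | ... | β_n A'
  A' → α₁ A' | ... | α_m A' | ε

F → f f becomes F → f f F'
F → ) f becomes F → ) f F'
F → F F + becomes F' → F + F'
F → F F becomes F' → F F'
Add F' → ε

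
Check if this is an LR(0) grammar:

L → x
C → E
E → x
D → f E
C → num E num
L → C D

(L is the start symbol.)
No. Reduce-reduce conflict: [E → x .] and [L → x .]

Augment with L' → L and build the canonical LR(0) collection (I0 = CLOSURE({[L' → . L]}), then GOTO on every symbol after a dot until no new states appear). It has 12 states:
  I0: { [C → . E], [C → . num E num], [E → . x], [L → . C D], [L → . x], [L' → . L] }  — shift
  I1: { [D → . f E], [L → C . D] }  — shift
  I2: { [C → E .] }  — reduce
  I3: { [L' → L .] }  — accept
  I4: { [C → num . E num], [E → . x] }  — shift
  I5: { [E → x .], [L → x .] }  — 2 reduces
  I6: { [C → num E . num] }  — shift
  I7: { [E → x .] }  — reduce
  I8: { [C → num E num .] }  — reduce
  I9: { [L → C D .] }  — reduce
  I10: { [D → f . E], [E → . x] }  — shift
  I11: { [D → f E .] }  — reduce

Conflict in state I5:
  Reduce-reduce conflict: [E → x .] and [L → x .]
So the grammar is NOT LR(0).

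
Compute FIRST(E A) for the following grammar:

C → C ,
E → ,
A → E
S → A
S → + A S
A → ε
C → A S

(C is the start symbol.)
{ ',' }

FIRST sets of the non-terminals involved (from the grammar, by fixed-point iteration):
  FIRST(E) = { ',' }

To compute FIRST(E A), process the symbols left to right:
Symbol E is a non-terminal. Add FIRST(E) \ {ε} = { ',' }
E is not nullable (ε ∉ FIRST(E)), so stop here.
FIRST(E A) = { ',' }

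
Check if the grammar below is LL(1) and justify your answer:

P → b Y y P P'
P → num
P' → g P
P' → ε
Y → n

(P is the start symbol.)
No. Predict set conflict for P': { 'g' }

Relevant sets:
  FOLLOW(P') = { $, 'g' }

For P:
  PREDICT(P → b Y y P P') = { 'b' }
  PREDICT(P → num) = { 'num' }
For P':
  PREDICT(P' → g P) = { 'g' }
  PREDICT(P' → ε) = { $, 'g' }
Y has a single production, so nothing to check there.

Conflict found: Predict set conflict for P': { 'g' }
The grammar is NOT LL(1).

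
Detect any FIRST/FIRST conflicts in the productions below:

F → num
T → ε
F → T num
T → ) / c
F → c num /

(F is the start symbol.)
Yes. F → num / F → T num on { 'num' }

A FIRST/FIRST conflict occurs when two productions N → α and N → β for the same non-terminal have FIRST(α) ∩ FIRST(β) ≠ ∅ (with ε ∈ FIRST of a nullable right-hand side, so two nullable alternatives also conflict).

FIRST sets of the non-terminals at (or reachable through a nullable prefix from) the front of some alternative:
  FIRST(T) = { ')', ε }

Productions for F:
  F → num: FIRST = { 'num' }
  F → T num: FIRST = { ')', 'num' }
  F → c num /: FIRST = { 'c' }
Productions for T:
  T → ε: FIRST = { ε }
  T → ) / c: FIRST = { ')' }

Conflict for F: F → num and F → T num
  Overlap: { 'num' }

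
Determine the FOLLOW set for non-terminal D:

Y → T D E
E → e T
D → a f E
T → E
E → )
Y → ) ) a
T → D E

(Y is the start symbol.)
{ ')', 'e' }

To compute FOLLOW(D), find every occurrence of D on a right-hand side N → α D β: add FIRST(β) \ {ε}, and if β is empty or nullable also add FOLLOW(N). Iterate to a fixed point.

In Y → T D E: D is followed by E, add FIRST(E) \ {ε} = { ')', 'e' }
In T → D E: D is followed by E, add FIRST(E) \ {ε} = { ')', 'e' }

Taking the union: FOLLOW(D) = { ')', 'e' }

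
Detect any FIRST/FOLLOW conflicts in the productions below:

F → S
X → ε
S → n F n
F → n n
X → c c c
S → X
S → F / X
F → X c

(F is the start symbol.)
Nullable non-terminals: F, S, X.
FIRST sets used below: FIRST(S) = { '/', 'c', 'n', ε }, FIRST(X) = { 'c', ε }, FIRST(F) = { '/', 'c', 'n', ε }

F: nullable alternative(s) F → S; FOLLOW(F) = { $, '/', 'n' }
  F → S: FIRST \ {ε} = { '/', 'c', 'n' } — this is the only nullable alternative, skip
  F → n n: FIRST \ {ε} = { 'n' } — overlaps FOLLOW(F) on { 'n' }: CONFLICT
  F → X c: FIRST \ {ε} = { 'c' } — disjoint from FOLLOW(F)

S: nullable alternative(s) S → X; FOLLOW(S) = { $, '/', 'n' }
  S → n F n: FIRST \ {ε} = { 'n' } — overlaps FOLLOW(S) on { 'n' }: CONFLICT
  S → X: FIRST \ {ε} = { 'c' } — this is the only nullable alternative, skip
  S → F / X: FIRST \ {ε} = { '/', 'c', 'n' } — overlaps FOLLOW(S) on { '/', 'n' }: CONFLICT

X: nullable alternative(s) X → ε; FOLLOW(X) = { $, '/', 'c', 'n' }
  X → ε: FIRST \ {ε} = { } — this is the only nullable alternative, skip
  X → c c c: FIRST \ {ε} = { 'c' } — overlaps FOLLOW(X) on { 'c' }: CONFLICT

So the grammar has 4 FIRST/FOLLOW conflicts (marked CONFLICT above).

Answer: Yes. F → n n with FOLLOW(F) on { 'n' }; X → c c c with FOLLOW(X) on { 'c' }; S → n F n with FOLLOW(S) on { 'n' }; S → F '/' X with FOLLOW(S) on { '/', 'n' }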